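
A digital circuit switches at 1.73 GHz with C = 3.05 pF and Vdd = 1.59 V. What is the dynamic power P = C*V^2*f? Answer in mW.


Step 1: V^2 = 1.59^2 = 2.5281 V^2
Step 2: P = C*V^2*f = 3.05e-12 F * 2.5281 * 1.73e9 Hz
Step 3: P = 1.333951965e-02 W
Step 4: P = 13.34 mW

13.34


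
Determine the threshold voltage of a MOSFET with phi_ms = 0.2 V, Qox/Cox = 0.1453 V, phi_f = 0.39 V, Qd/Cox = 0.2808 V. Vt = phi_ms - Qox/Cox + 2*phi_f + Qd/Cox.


Step 1: Vt = phi_ms - Qox/Cox + 2*phi_f + Qd/Cox
Step 2: Vt = 0.2 - 0.1453 + 2*0.39 + 0.2808
Step 3: Vt = 0.2 - 0.1453 + 0.78 + 0.2808
Step 4: Vt = 1.1155 V

1.1155


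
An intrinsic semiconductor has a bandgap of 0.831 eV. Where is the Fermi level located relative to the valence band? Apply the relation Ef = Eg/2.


Step 1: For an intrinsic semiconductor, the Fermi level sits at midgap.
Step 2: Ef = Eg / 2 = 0.831 / 2 = 0.4155 eV

0.4155


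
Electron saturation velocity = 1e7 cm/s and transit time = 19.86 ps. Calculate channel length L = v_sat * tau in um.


Step 1: tau in seconds = 19.86 ps * 1e-12 = 1.9860e-11 s
Step 2: L = v_sat * tau = 1e7 * 1.9860e-11 = 1.9860e-04 cm
Step 3: L in um = 1.9860e-04 * 1e4 = 1.986 um

1.986


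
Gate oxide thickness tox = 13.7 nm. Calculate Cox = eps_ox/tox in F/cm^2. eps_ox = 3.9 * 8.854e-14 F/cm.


Step 1: eps_ox = 3.9 * 8.854e-14 = 3.45306e-13 F/cm
Step 2: tox in cm = 13.7 nm * 1e-7 = 1.3700e-06 cm
Step 3: Cox = 3.45306e-13 / 1.3700e-06 = 2.52e-07 F/cm^2

2.52e-07


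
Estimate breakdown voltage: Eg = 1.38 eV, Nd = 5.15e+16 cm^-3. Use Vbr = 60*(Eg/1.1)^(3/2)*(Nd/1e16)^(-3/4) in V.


Step 1: Eg/1.1 = 1.38/1.1 = 1.254545
Step 2: (Eg/1.1)^1.5 = 1.254545^1.5 = 1.405172
Step 3: (Nd/1e16)^(-0.75) = (5.15)^(-0.75) = 0.292513
Step 4: Vbr = 60 * 1.405172 * 0.292513 = 24.7 V

24.7


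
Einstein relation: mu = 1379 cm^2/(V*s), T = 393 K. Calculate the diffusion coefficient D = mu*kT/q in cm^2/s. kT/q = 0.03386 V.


Step 1: D = mu * (kT/q)
Step 2: D = 1379 * 0.03386
Step 3: D = 46.69 cm^2/s

46.69


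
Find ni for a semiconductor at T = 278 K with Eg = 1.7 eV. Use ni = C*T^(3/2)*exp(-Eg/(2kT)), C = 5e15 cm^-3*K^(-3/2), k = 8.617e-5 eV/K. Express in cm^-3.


Step 1: Compute kT = 8.617e-5 * 278 = 0.02395526 eV
Step 2: Exponent = -Eg/(2kT) = -1.7/(2*0.02395526) = -35.48281
Step 3: T^(3/2) = 278^1.5 = 4635.19
Step 4: ni = 5e15 * 4635.19 * exp(-35.48281) = 9.02e+03 cm^-3

9.02e+03


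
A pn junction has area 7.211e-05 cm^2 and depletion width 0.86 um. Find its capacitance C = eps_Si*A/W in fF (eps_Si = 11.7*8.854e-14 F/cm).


Step 1: eps_Si = 11.7 * 8.854e-14 = 1.035918e-12 F/cm
Step 2: W in cm = 0.86 * 1e-4 = 8.60e-05 cm
Step 3: C = 1.035918e-12 * 7.211e-05 / 8.60e-05 = 8.686052e-13 F
Step 4: C = 868.61 fF

868.61


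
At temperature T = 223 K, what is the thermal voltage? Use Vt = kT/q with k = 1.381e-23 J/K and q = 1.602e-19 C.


Step 1: kT = 1.381e-23 * 223 = 3.07963e-21 J
Step 2: Vt = kT/q = 3.07963e-21 / 1.602e-19
Step 3: Vt = 0.01922 V

0.01922


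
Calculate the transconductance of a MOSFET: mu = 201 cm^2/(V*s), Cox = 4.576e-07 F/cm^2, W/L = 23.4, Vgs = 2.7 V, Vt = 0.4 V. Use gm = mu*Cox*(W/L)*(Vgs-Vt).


Step 1: Vov = Vgs - Vt = 2.7 - 0.4 = 2.3 V
Step 2: gm = mu * Cox * (W/L) * Vov
Step 3: gm = 201 * 4.576e-07 * 23.4 * 2.3 = 4.95e-03 S

4.95e-03


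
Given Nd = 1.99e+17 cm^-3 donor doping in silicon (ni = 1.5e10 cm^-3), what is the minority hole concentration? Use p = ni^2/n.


Step 1: Since Nd >> ni, n ≈ Nd = 1.99e+17 cm^-3
Step 2: p = ni^2 / n = (1.5e10)^2 / 1.99e+17
Step 3: p = 2.25e20 / 1.99e+17 = 1.13e+03 cm^-3

1.13e+03


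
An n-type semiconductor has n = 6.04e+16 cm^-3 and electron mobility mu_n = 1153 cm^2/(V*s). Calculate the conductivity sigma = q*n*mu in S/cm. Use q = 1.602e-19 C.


Step 1: sigma = q * n * mu
Step 2: sigma = 1.602e-19 * 6.04e+16 * 1153
Step 3: sigma = 1.116e+01 S/cm

1.116e+01


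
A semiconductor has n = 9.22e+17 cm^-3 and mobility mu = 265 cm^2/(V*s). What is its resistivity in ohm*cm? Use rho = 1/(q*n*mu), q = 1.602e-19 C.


Step 1: sigma = q * n * mu = 1.602e-19 * 9.22e+17 * 265 = 3.91417e+01 S/cm
Step 2: rho = 1 / sigma = 1 / 3.91417e+01 = 0.02555 ohm*cm

0.02555


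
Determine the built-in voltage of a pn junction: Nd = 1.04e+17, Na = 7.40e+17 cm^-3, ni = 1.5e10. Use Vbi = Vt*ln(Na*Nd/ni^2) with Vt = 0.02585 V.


Step 1: Compute Na*Nd/ni^2 = 7.40e+17 * 1.04e+17 / (1.5e10)^2 = 3.4204e+14
Step 2: ln(3.4204e+14) = 33.4659
Step 3: Vbi = 0.02585 * 33.4659 = 0.865 V

0.865


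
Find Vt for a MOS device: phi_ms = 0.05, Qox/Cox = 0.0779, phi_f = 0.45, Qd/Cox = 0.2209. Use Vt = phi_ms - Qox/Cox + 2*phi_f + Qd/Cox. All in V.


Step 1: Vt = phi_ms - Qox/Cox + 2*phi_f + Qd/Cox
Step 2: Vt = 0.05 - 0.0779 + 2*0.45 + 0.2209
Step 3: Vt = 0.05 - 0.0779 + 0.9 + 0.2209
Step 4: Vt = 1.093 V

1.093


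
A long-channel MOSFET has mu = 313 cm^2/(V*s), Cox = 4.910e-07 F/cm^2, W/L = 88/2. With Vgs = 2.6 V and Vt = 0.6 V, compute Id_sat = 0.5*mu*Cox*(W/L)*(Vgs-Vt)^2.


Step 1: Overdrive voltage Vov = Vgs - Vt = 2.6 - 0.6 = 2.0 V
Step 2: W/L = 88/2 = 44
Step 3: Id = 0.5 * 313 * 4.910e-07 * 44 * 2.0^2
Step 4: Id = 1.35e-02 A

1.35e-02


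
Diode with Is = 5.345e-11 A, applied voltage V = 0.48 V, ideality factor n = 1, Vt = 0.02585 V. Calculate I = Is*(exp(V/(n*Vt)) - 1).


Step 1: V/(n*Vt) = 0.48/(1*0.02585) = 18.5687
Step 2: exp(18.5687) = 1.1595e+08
Step 3: I = 5.345e-11 * (1.1595e+08 - 1) = 6.20e-03 A

6.20e-03


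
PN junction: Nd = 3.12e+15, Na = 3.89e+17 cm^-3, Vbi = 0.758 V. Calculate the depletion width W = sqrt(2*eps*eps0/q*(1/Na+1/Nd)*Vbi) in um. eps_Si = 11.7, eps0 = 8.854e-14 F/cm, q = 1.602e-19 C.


Step 1: 1/Na + 1/Nd = 1/3.89e+17 + 1/3.12e+15 = 3.23084e-16
Step 2: 2*eps*eps0/q = 2*11.7*8.854e-14/1.602e-19 = 1.293281e+07
Step 3: W^2 = 1.293281e+07 * 3.23084e-16 * 0.758 = 3.16722e-09
Step 4: W = sqrt(3.16722e-09) = 5.628e-05 cm = 0.5628 um

0.5628


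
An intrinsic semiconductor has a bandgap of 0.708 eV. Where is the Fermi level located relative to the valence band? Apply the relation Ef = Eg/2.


Step 1: For an intrinsic semiconductor, the Fermi level sits at midgap.
Step 2: Ef = Eg / 2 = 0.708 / 2 = 0.354 eV

0.354


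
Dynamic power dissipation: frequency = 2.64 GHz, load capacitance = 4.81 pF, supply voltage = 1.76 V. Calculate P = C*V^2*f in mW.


Step 1: V^2 = 1.76^2 = 3.0976 V^2
Step 2: P = C*V^2*f = 4.81e-12 F * 3.0976 * 2.64e9 Hz
Step 3: P = 3.933456384e-02 W
Step 4: P = 39.335 mW

39.335


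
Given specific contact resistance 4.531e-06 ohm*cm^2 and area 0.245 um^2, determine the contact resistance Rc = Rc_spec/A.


Step 1: Convert area to cm^2: 0.245 um^2 = 2.4500e-09 cm^2
Step 2: Rc = Rc_spec / A = 4.531e-06 / 2.4500e-09
Step 3: Rc = 1.85e+03 ohms

1.85e+03


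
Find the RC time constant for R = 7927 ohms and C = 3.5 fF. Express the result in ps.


Step 1: tau = R * C
Step 2: tau = 7927 * 3.5 fF = 7927 * 3.5e-15 F
Step 3: tau = 2.77445e-11 s = 27.7445 ps

27.7445


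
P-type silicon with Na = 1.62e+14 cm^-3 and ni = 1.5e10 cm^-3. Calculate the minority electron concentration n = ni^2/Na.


Step 1: Majority hole concentration p ≈ Na = 1.62e+14 cm^-3
Step 2: n = ni^2 / Na = (1.5e10)^2 / 1.62e+14
Step 3: n = 1.39e+06 cm^-3

1.39e+06


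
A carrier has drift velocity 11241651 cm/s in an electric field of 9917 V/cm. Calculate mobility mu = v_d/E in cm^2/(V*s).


Step 1: mu = v_d / E
Step 2: mu = 11241651 / 9917
Step 3: mu = 1133.57 cm^2/(V*s)

1133.57


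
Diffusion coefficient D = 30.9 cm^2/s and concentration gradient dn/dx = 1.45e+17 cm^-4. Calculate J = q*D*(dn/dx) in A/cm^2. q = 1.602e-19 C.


Step 1: J = q * D * (dn/dx)
Step 2: J = 1.602e-19 * 30.9 * 1.45e+17
Step 3: J = 7.18e-01 A/cm^2

7.18e-01


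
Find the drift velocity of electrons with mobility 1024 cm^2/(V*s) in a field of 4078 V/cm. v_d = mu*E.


Step 1: v_d = mu * E
Step 2: v_d = 1024 * 4078 = 4175872
Step 3: v_d = 4.18e+06 cm/s

4.18e+06


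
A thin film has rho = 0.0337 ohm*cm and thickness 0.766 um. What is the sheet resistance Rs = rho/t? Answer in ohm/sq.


Step 1: Convert thickness to cm: t = 0.766 um = 7.6600e-05 cm
Step 2: Rs = rho / t = 0.0337 / 7.6600e-05
Step 3: Rs = 439.9 ohm/sq

439.9


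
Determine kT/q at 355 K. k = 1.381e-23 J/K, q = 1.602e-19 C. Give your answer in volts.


Step 1: kT = 1.381e-23 * 355 = 4.90255e-21 J
Step 2: Vt = kT/q = 4.90255e-21 / 1.602e-19
Step 3: Vt = 0.0306 V

0.0306


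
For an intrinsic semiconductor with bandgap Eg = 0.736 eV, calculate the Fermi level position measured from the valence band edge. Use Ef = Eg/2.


Step 1: For an intrinsic semiconductor, the Fermi level sits at midgap.
Step 2: Ef = Eg / 2 = 0.736 / 2 = 0.368 eV

0.368


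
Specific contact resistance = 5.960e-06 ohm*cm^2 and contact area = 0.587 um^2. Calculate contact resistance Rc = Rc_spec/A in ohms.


Step 1: Convert area to cm^2: 0.587 um^2 = 5.8700e-09 cm^2
Step 2: Rc = Rc_spec / A = 5.960e-06 / 5.8700e-09
Step 3: Rc = 1.02e+03 ohms

1.02e+03


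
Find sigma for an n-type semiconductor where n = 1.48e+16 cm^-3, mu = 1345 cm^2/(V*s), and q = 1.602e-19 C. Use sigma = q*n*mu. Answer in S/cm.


Step 1: sigma = q * n * mu
Step 2: sigma = 1.602e-19 * 1.48e+16 * 1345
Step 3: sigma = 3.189e+00 S/cm

3.189e+00


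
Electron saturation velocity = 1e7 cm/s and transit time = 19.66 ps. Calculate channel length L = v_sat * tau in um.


Step 1: tau in seconds = 19.66 ps * 1e-12 = 1.9660e-11 s
Step 2: L = v_sat * tau = 1e7 * 1.9660e-11 = 1.9660e-04 cm
Step 3: L in um = 1.9660e-04 * 1e4 = 1.966 um

1.966


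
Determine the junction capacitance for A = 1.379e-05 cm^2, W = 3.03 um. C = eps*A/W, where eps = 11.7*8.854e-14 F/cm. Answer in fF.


Step 1: eps_Si = 11.7 * 8.854e-14 = 1.035918e-12 F/cm
Step 2: W in cm = 3.03 * 1e-4 = 3.03e-04 cm
Step 3: C = 1.035918e-12 * 1.379e-05 / 3.03e-04 = 4.714624e-14 F
Step 4: C = 47.15 fF

47.15


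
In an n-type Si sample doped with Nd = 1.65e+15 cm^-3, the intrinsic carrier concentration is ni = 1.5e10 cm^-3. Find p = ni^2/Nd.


Step 1: Since Nd >> ni, n ≈ Nd = 1.65e+15 cm^-3
Step 2: p = ni^2 / n = (1.5e10)^2 / 1.65e+15
Step 3: p = 2.25e20 / 1.65e+15 = 1.36e+05 cm^-3

1.36e+05


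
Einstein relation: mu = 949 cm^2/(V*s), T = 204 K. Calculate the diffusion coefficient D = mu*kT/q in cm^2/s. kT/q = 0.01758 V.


Step 1: D = mu * (kT/q)
Step 2: D = 949 * 0.01758
Step 3: D = 16.68 cm^2/s

16.68


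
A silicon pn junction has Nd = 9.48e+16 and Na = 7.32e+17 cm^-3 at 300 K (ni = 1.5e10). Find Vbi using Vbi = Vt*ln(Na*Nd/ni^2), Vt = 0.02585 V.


Step 1: Compute Na*Nd/ni^2 = 7.32e+17 * 9.48e+16 / (1.5e10)^2 = 3.0842e+14
Step 2: ln(3.0842e+14) = 33.3625
Step 3: Vbi = 0.02585 * 33.3625 = 0.862 V

0.862


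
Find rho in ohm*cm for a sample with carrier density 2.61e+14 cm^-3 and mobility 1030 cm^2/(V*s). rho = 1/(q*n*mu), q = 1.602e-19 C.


Step 1: sigma = q * n * mu = 1.602e-19 * 2.61e+14 * 1030 = 4.30666e-02 S/cm
Step 2: rho = 1 / sigma = 1 / 4.30666e-02 = 23.22 ohm*cm

23.22


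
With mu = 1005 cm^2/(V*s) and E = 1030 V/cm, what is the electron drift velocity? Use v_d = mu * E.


Step 1: v_d = mu * E
Step 2: v_d = 1005 * 1030 = 1035150
Step 3: v_d = 1.04e+06 cm/s

1.04e+06


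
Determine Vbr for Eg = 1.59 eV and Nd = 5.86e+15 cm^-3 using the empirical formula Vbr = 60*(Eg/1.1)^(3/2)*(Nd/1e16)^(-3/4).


Step 1: Eg/1.1 = 1.59/1.1 = 1.445455
Step 2: (Eg/1.1)^1.5 = 1.445455^1.5 = 1.737828
Step 3: (Nd/1e16)^(-0.75) = (0.586)^(-0.75) = 1.493058
Step 4: Vbr = 60 * 1.737828 * 1.493058 = 155.7 V

155.7


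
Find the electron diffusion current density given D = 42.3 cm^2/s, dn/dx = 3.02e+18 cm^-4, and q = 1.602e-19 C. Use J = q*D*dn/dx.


Step 1: J = q * D * (dn/dx)
Step 2: J = 1.602e-19 * 42.3 * 3.02e+18
Step 3: J = 2.05e+01 A/cm^2

2.05e+01


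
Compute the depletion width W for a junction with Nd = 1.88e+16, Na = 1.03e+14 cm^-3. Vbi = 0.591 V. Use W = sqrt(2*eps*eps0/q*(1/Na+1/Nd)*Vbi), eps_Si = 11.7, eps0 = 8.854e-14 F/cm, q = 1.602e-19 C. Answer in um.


Step 1: 1/Na + 1/Nd = 1/1.03e+14 + 1/1.88e+16 = 9.76193e-15
Step 2: 2*eps*eps0/q = 2*11.7*8.854e-14/1.602e-19 = 1.293281e+07
Step 3: W^2 = 1.293281e+07 * 9.76193e-15 * 0.591 = 7.46133e-08
Step 4: W = sqrt(7.46133e-08) = 2.732e-04 cm = 2.732 um

2.732


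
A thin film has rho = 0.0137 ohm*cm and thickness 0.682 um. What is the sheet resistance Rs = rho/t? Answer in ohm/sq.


Step 1: Convert thickness to cm: t = 0.682 um = 6.8200e-05 cm
Step 2: Rs = rho / t = 0.0137 / 6.8200e-05
Step 3: Rs = 200.9 ohm/sq

200.9


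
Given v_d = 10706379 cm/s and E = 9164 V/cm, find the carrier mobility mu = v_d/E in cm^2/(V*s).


Step 1: mu = v_d / E
Step 2: mu = 10706379 / 9164
Step 3: mu = 1168.31 cm^2/(V*s)

1168.31


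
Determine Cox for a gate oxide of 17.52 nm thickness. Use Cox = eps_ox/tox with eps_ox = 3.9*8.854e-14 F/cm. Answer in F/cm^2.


Step 1: eps_ox = 3.9 * 8.854e-14 = 3.45306e-13 F/cm
Step 2: tox in cm = 17.52 nm * 1e-7 = 1.7520e-06 cm
Step 3: Cox = 3.45306e-13 / 1.7520e-06 = 1.97e-07 F/cm^2

1.97e-07


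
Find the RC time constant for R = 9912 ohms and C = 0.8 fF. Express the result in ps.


Step 1: tau = R * C
Step 2: tau = 9912 * 0.8 fF = 9912 * 8.0e-16 F
Step 3: tau = 7.9296e-12 s = 7.9296 ps

7.9296


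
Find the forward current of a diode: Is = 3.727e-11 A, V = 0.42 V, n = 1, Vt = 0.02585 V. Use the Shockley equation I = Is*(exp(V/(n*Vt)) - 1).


Step 1: V/(n*Vt) = 0.42/(1*0.02585) = 16.2476
Step 2: exp(16.2476) = 1.1383e+07
Step 3: I = 3.727e-11 * (1.1383e+07 - 1) = 4.24e-04 A

4.24e-04


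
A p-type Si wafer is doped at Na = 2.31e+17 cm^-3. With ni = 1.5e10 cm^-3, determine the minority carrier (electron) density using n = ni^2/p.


Step 1: Majority hole concentration p ≈ Na = 2.31e+17 cm^-3
Step 2: n = ni^2 / Na = (1.5e10)^2 / 2.31e+17
Step 3: n = 9.74e+02 cm^-3

9.74e+02


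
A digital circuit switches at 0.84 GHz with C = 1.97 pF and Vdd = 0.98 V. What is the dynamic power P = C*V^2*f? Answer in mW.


Step 1: V^2 = 0.98^2 = 0.9604 V^2
Step 2: P = C*V^2*f = 1.97e-12 F * 0.9604 * 0.84e9 Hz
Step 3: P = 1.58926992e-03 W
Step 4: P = 1.589 mW

1.589


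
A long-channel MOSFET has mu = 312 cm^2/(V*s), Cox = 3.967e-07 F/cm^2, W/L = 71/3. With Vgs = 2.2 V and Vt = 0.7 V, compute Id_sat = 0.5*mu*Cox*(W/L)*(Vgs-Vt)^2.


Step 1: Overdrive voltage Vov = Vgs - Vt = 2.2 - 0.7 = 1.5 V
Step 2: W/L = 71/3 = 23.6667
Step 3: Id = 0.5 * 312 * 3.967e-07 * 23.6667 * 1.5^2
Step 4: Id = 3.30e-03 A

3.30e-03


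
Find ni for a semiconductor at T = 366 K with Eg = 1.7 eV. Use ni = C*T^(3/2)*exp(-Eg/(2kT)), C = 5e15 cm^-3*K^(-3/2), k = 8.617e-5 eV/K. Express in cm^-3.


Step 1: Compute kT = 8.617e-5 * 366 = 0.03153822 eV
Step 2: Exponent = -Eg/(2kT) = -1.7/(2*0.03153822) = -26.95143
Step 3: T^(3/2) = 366^1.5 = 7001.99
Step 4: ni = 5e15 * 7001.99 * exp(-26.95143) = 6.91e+07 cm^-3

6.91e+07


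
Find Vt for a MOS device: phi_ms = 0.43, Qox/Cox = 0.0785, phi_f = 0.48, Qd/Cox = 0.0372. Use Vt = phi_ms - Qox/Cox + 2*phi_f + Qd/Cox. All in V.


Step 1: Vt = phi_ms - Qox/Cox + 2*phi_f + Qd/Cox
Step 2: Vt = 0.43 - 0.0785 + 2*0.48 + 0.0372
Step 3: Vt = 0.43 - 0.0785 + 0.96 + 0.0372
Step 4: Vt = 1.3487 V

1.3487


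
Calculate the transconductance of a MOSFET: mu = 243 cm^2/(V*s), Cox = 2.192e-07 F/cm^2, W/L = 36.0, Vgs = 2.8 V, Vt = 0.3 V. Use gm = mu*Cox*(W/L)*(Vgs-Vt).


Step 1: Vov = Vgs - Vt = 2.8 - 0.3 = 2.5 V
Step 2: gm = mu * Cox * (W/L) * Vov
Step 3: gm = 243 * 2.192e-07 * 36.0 * 2.5 = 4.79e-03 S

4.79e-03


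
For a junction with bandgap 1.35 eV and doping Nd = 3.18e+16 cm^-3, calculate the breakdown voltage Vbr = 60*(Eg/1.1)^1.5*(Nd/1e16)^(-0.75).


Step 1: Eg/1.1 = 1.35/1.1 = 1.227273
Step 2: (Eg/1.1)^1.5 = 1.227273^1.5 = 1.359602
Step 3: (Nd/1e16)^(-0.75) = (3.18)^(-0.75) = 0.419933
Step 4: Vbr = 60 * 1.359602 * 0.419933 = 34.3 V

34.3


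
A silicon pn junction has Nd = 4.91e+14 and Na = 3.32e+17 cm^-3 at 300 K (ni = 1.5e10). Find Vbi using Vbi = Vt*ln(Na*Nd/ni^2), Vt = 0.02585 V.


Step 1: Compute Na*Nd/ni^2 = 3.32e+17 * 4.91e+14 / (1.5e10)^2 = 7.2450e+11
Step 2: ln(7.2450e+11) = 27.3087
Step 3: Vbi = 0.02585 * 27.3087 = 0.706 V

0.706


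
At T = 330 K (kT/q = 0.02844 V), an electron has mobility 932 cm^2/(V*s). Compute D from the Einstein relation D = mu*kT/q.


Step 1: D = mu * (kT/q)
Step 2: D = 932 * 0.02844
Step 3: D = 26.51 cm^2/s

26.51


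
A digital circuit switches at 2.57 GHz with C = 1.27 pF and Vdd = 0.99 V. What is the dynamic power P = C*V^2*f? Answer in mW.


Step 1: V^2 = 0.99^2 = 0.9801 V^2
Step 2: P = C*V^2*f = 1.27e-12 F * 0.9801 * 2.57e9 Hz
Step 3: P = 3.19894839e-03 W
Step 4: P = 3.199 mW

3.199


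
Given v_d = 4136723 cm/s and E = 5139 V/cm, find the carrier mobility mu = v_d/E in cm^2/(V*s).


Step 1: mu = v_d / E
Step 2: mu = 4136723 / 5139
Step 3: mu = 804.97 cm^2/(V*s)

804.97


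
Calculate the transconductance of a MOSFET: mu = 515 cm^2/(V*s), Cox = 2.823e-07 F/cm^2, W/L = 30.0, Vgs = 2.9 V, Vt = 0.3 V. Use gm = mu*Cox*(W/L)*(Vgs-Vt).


Step 1: Vov = Vgs - Vt = 2.9 - 0.3 = 2.6 V
Step 2: gm = mu * Cox * (W/L) * Vov
Step 3: gm = 515 * 2.823e-07 * 30.0 * 2.6 = 1.13e-02 S

1.13e-02


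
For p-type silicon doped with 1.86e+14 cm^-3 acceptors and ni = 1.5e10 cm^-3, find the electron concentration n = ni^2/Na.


Step 1: Majority hole concentration p ≈ Na = 1.86e+14 cm^-3
Step 2: n = ni^2 / Na = (1.5e10)^2 / 1.86e+14
Step 3: n = 1.21e+06 cm^-3

1.21e+06


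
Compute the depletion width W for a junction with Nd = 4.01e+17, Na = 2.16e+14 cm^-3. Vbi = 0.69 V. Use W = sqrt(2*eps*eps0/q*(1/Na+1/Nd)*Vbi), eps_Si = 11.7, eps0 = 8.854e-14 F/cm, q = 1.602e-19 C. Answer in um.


Step 1: 1/Na + 1/Nd = 1/2.16e+14 + 1/4.01e+17 = 4.63212e-15
Step 2: 2*eps*eps0/q = 2*11.7*8.854e-14/1.602e-19 = 1.293281e+07
Step 3: W^2 = 1.293281e+07 * 4.63212e-15 * 0.69 = 4.13354e-08
Step 4: W = sqrt(4.13354e-08) = 2.033e-04 cm = 2.033 um

2.033


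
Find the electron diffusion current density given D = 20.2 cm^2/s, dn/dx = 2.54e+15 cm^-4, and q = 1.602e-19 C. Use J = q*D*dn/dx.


Step 1: J = q * D * (dn/dx)
Step 2: J = 1.602e-19 * 20.2 * 2.54e+15
Step 3: J = 8.22e-03 A/cm^2

8.22e-03


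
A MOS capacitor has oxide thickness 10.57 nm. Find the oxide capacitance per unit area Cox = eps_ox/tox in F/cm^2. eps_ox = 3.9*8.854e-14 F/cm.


Step 1: eps_ox = 3.9 * 8.854e-14 = 3.45306e-13 F/cm
Step 2: tox in cm = 10.57 nm * 1e-7 = 1.0570e-06 cm
Step 3: Cox = 3.45306e-13 / 1.0570e-06 = 3.27e-07 F/cm^2

3.27e-07


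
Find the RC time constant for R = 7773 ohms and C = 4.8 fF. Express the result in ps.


Step 1: tau = R * C
Step 2: tau = 7773 * 4.8 fF = 7773 * 4.8e-15 F
Step 3: tau = 3.73104e-11 s = 37.3104 ps

37.3104


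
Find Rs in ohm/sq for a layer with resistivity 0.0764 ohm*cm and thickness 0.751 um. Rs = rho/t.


Step 1: Convert thickness to cm: t = 0.751 um = 7.5100e-05 cm
Step 2: Rs = rho / t = 0.0764 / 7.5100e-05
Step 3: Rs = 1017.3 ohm/sq

1017.3


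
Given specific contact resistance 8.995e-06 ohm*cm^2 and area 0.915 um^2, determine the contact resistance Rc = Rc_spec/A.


Step 1: Convert area to cm^2: 0.915 um^2 = 9.1500e-09 cm^2
Step 2: Rc = Rc_spec / A = 8.995e-06 / 9.1500e-09
Step 3: Rc = 9.83e+02 ohms

9.83e+02


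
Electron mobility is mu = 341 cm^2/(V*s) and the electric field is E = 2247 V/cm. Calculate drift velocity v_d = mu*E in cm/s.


Step 1: v_d = mu * E
Step 2: v_d = 341 * 2247 = 766227
Step 3: v_d = 7.66e+05 cm/s

7.66e+05


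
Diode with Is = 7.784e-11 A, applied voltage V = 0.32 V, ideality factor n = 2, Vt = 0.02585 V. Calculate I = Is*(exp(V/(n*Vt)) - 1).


Step 1: V/(n*Vt) = 0.32/(2*0.02585) = 6.1896
Step 2: exp(6.1896) = 4.8765e+02
Step 3: I = 7.784e-11 * (4.8765e+02 - 1) = 3.79e-08 A

3.79e-08


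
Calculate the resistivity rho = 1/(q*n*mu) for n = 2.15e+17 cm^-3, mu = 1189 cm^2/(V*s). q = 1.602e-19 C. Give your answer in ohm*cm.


Step 1: sigma = q * n * mu = 1.602e-19 * 2.15e+17 * 1189 = 4.09527e+01 S/cm
Step 2: rho = 1 / sigma = 1 / 4.09527e+01 = 0.02442 ohm*cm

0.02442


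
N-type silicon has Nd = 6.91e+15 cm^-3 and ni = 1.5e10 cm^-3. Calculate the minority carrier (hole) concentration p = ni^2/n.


Step 1: Since Nd >> ni, n ≈ Nd = 6.91e+15 cm^-3
Step 2: p = ni^2 / n = (1.5e10)^2 / 6.91e+15
Step 3: p = 2.25e20 / 6.91e+15 = 3.26e+04 cm^-3

3.26e+04


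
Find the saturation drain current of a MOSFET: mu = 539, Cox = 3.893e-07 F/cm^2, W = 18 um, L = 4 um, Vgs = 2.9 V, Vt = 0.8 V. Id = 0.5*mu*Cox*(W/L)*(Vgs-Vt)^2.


Step 1: Overdrive voltage Vov = Vgs - Vt = 2.9 - 0.8 = 2.1 V
Step 2: W/L = 18/4 = 4.5
Step 3: Id = 0.5 * 539 * 3.893e-07 * 4.5 * 2.1^2
Step 4: Id = 2.08e-03 A

2.08e-03


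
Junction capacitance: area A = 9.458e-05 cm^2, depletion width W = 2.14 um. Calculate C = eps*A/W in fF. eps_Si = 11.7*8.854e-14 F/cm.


Step 1: eps_Si = 11.7 * 8.854e-14 = 1.035918e-12 F/cm
Step 2: W in cm = 2.14 * 1e-4 = 2.14e-04 cm
Step 3: C = 1.035918e-12 * 9.458e-05 / 2.14e-04 = 4.578370e-13 F
Step 4: C = 457.84 fF

457.84


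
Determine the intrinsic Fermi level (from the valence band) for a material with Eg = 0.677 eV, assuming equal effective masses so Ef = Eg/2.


Step 1: For an intrinsic semiconductor, the Fermi level sits at midgap.
Step 2: Ef = Eg / 2 = 0.677 / 2 = 0.3385 eV

0.3385


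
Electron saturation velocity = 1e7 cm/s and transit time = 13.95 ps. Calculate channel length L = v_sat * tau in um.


Step 1: tau in seconds = 13.95 ps * 1e-12 = 1.3950e-11 s
Step 2: L = v_sat * tau = 1e7 * 1.3950e-11 = 1.3950e-04 cm
Step 3: L in um = 1.3950e-04 * 1e4 = 1.395 um

1.395


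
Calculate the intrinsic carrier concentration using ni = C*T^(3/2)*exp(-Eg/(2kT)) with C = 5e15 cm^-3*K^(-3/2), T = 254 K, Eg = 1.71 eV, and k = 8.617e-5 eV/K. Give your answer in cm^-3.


Step 1: Compute kT = 8.617e-5 * 254 = 0.02188718 eV
Step 2: Exponent = -Eg/(2kT) = -1.71/(2*0.02188718) = -39.06396
Step 3: T^(3/2) = 254^1.5 = 4048.09
Step 4: ni = 5e15 * 4048.09 * exp(-39.06396) = 2.19e+02 cm^-3

2.19e+02


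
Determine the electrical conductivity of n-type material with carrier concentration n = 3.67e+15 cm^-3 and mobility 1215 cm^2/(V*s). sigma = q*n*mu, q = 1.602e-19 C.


Step 1: sigma = q * n * mu
Step 2: sigma = 1.602e-19 * 3.67e+15 * 1215
Step 3: sigma = 7.143e-01 S/cm

7.143e-01


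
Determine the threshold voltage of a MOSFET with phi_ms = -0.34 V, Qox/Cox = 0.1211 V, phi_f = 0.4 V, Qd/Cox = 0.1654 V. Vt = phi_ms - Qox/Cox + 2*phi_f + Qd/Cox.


Step 1: Vt = phi_ms - Qox/Cox + 2*phi_f + Qd/Cox
Step 2: Vt = -0.34 - 0.1211 + 2*0.4 + 0.1654
Step 3: Vt = -0.34 - 0.1211 + 0.8 + 0.1654
Step 4: Vt = 0.5043 V

0.5043


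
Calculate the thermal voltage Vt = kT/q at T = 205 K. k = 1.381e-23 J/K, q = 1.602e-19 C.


Step 1: kT = 1.381e-23 * 205 = 2.83105e-21 J
Step 2: Vt = kT/q = 2.83105e-21 / 1.602e-19
Step 3: Vt = 0.01767 V

0.01767


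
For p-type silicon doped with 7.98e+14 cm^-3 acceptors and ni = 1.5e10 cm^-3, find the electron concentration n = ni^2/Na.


Step 1: Majority hole concentration p ≈ Na = 7.98e+14 cm^-3
Step 2: n = ni^2 / Na = (1.5e10)^2 / 7.98e+14
Step 3: n = 2.82e+05 cm^-3

2.82e+05


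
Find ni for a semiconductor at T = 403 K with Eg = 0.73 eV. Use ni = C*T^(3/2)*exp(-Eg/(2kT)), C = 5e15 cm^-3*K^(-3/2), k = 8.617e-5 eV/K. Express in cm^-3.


Step 1: Compute kT = 8.617e-5 * 403 = 0.03472651 eV
Step 2: Exponent = -Eg/(2kT) = -0.73/(2*0.03472651) = -10.51070
Step 3: T^(3/2) = 403^1.5 = 8090.17
Step 4: ni = 5e15 * 8090.17 * exp(-10.51070) = 1.10e+15 cm^-3

1.10e+15


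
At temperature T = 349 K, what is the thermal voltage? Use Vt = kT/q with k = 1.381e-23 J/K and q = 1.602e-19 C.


Step 1: kT = 1.381e-23 * 349 = 4.81969e-21 J
Step 2: Vt = kT/q = 4.81969e-21 / 1.602e-19
Step 3: Vt = 0.03009 V

0.03009


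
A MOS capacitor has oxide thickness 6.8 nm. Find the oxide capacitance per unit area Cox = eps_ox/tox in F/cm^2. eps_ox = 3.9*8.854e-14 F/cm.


Step 1: eps_ox = 3.9 * 8.854e-14 = 3.45306e-13 F/cm
Step 2: tox in cm = 6.8 nm * 1e-7 = 6.8000e-07 cm
Step 3: Cox = 3.45306e-13 / 6.8000e-07 = 5.08e-07 F/cm^2

5.08e-07


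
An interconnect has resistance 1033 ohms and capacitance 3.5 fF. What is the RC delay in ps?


Step 1: tau = R * C
Step 2: tau = 1033 * 3.5 fF = 1033 * 3.5e-15 F
Step 3: tau = 3.6155e-12 s = 3.6155 ps

3.6155


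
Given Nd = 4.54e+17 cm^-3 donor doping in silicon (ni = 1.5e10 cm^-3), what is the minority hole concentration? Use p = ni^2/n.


Step 1: Since Nd >> ni, n ≈ Nd = 4.54e+17 cm^-3
Step 2: p = ni^2 / n = (1.5e10)^2 / 4.54e+17
Step 3: p = 2.25e20 / 4.54e+17 = 4.96e+02 cm^-3

4.96e+02


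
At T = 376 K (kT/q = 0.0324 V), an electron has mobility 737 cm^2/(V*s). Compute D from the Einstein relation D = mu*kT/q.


Step 1: D = mu * (kT/q)
Step 2: D = 737 * 0.0324
Step 3: D = 23.88 cm^2/s

23.88


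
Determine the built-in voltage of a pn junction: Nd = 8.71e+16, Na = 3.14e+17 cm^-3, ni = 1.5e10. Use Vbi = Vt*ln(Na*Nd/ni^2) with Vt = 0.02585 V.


Step 1: Compute Na*Nd/ni^2 = 3.14e+17 * 8.71e+16 / (1.5e10)^2 = 1.2155e+14
Step 2: ln(1.2155e+14) = 32.4313
Step 3: Vbi = 0.02585 * 32.4313 = 0.838 V

0.838


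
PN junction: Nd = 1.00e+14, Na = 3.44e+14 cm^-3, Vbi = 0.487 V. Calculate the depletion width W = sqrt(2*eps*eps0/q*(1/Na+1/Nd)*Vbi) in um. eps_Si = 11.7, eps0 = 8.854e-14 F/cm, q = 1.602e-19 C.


Step 1: 1/Na + 1/Nd = 1/3.44e+14 + 1/1.00e+14 = 1.29070e-14
Step 2: 2*eps*eps0/q = 2*11.7*8.854e-14/1.602e-19 = 1.293281e+07
Step 3: W^2 = 1.293281e+07 * 1.29070e-14 * 0.487 = 8.12919e-08
Step 4: W = sqrt(8.12919e-08) = 2.851e-04 cm = 2.851 um

2.851


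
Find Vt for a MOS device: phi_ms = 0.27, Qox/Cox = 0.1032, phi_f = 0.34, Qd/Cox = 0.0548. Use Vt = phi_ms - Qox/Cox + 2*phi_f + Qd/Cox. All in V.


Step 1: Vt = phi_ms - Qox/Cox + 2*phi_f + Qd/Cox
Step 2: Vt = 0.27 - 0.1032 + 2*0.34 + 0.0548
Step 3: Vt = 0.27 - 0.1032 + 0.68 + 0.0548
Step 4: Vt = 0.9016 V

0.9016


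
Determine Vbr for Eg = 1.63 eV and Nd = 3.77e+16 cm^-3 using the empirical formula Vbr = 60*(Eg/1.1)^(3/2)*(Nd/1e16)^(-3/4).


Step 1: Eg/1.1 = 1.63/1.1 = 1.481818
Step 2: (Eg/1.1)^1.5 = 1.481818^1.5 = 1.803816
Step 3: (Nd/1e16)^(-0.75) = (3.77)^(-0.75) = 0.369610
Step 4: Vbr = 60 * 1.803816 * 0.369610 = 40.0 V

40.0


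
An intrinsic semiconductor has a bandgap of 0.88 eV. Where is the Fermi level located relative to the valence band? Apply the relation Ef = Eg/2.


Step 1: For an intrinsic semiconductor, the Fermi level sits at midgap.
Step 2: Ef = Eg / 2 = 0.88 / 2 = 0.44 eV

0.44


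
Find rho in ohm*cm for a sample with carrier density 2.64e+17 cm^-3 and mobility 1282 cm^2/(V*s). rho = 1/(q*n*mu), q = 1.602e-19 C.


Step 1: sigma = q * n * mu = 1.602e-19 * 2.64e+17 * 1282 = 5.42194e+01 S/cm
Step 2: rho = 1 / sigma = 1 / 5.42194e+01 = 0.01844 ohm*cm

0.01844


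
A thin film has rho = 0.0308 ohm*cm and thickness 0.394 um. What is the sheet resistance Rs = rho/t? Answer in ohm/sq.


Step 1: Convert thickness to cm: t = 0.394 um = 3.9400e-05 cm
Step 2: Rs = rho / t = 0.0308 / 3.9400e-05
Step 3: Rs = 781.7 ohm/sq

781.7


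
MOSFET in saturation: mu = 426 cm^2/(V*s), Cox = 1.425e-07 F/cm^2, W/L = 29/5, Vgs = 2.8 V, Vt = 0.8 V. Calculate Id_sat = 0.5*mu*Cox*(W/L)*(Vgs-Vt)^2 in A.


Step 1: Overdrive voltage Vov = Vgs - Vt = 2.8 - 0.8 = 2.0 V
Step 2: W/L = 29/5 = 5.8
Step 3: Id = 0.5 * 426 * 1.425e-07 * 5.8 * 2.0^2
Step 4: Id = 7.04e-04 A

7.04e-04


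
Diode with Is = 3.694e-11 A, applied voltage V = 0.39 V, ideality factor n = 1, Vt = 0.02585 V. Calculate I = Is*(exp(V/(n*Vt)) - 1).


Step 1: V/(n*Vt) = 0.39/(1*0.02585) = 15.0870
Step 2: exp(15.0870) = 3.5662e+06
Step 3: I = 3.694e-11 * (3.5662e+06 - 1) = 1.32e-04 A

1.32e-04


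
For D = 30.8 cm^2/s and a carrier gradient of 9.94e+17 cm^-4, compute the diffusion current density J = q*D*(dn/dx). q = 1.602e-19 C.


Step 1: J = q * D * (dn/dx)
Step 2: J = 1.602e-19 * 30.8 * 9.94e+17
Step 3: J = 4.90e+00 A/cm^2

4.90e+00


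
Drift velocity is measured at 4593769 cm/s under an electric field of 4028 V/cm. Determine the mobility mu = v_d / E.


Step 1: mu = v_d / E
Step 2: mu = 4593769 / 4028
Step 3: mu = 1140.46 cm^2/(V*s)

1140.46


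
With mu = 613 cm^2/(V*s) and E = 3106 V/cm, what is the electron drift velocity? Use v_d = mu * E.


Step 1: v_d = mu * E
Step 2: v_d = 613 * 3106 = 1903978
Step 3: v_d = 1.90e+06 cm/s

1.90e+06


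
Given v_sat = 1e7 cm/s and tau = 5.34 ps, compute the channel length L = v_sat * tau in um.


Step 1: tau in seconds = 5.34 ps * 1e-12 = 5.3400e-12 s
Step 2: L = v_sat * tau = 1e7 * 5.3400e-12 = 5.3400e-05 cm
Step 3: L in um = 5.3400e-05 * 1e4 = 0.534 um

0.534


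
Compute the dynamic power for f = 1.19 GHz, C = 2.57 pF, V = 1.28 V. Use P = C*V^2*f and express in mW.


Step 1: V^2 = 1.28^2 = 1.6384 V^2
Step 2: P = C*V^2*f = 2.57e-12 F * 1.6384 * 1.19e9 Hz
Step 3: P = 5.01071872e-03 W
Step 4: P = 5.011 mW

5.011


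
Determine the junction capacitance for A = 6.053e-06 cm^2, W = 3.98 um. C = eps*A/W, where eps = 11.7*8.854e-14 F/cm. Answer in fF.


Step 1: eps_Si = 11.7 * 8.854e-14 = 1.035918e-12 F/cm
Step 2: W in cm = 3.98 * 1e-4 = 3.98e-04 cm
Step 3: C = 1.035918e-12 * 6.053e-06 / 3.98e-04 = 1.575480e-14 F
Step 4: C = 15.75 fF

15.75


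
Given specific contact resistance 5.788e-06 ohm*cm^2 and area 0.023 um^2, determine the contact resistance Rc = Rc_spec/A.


Step 1: Convert area to cm^2: 0.023 um^2 = 2.3000e-10 cm^2
Step 2: Rc = Rc_spec / A = 5.788e-06 / 2.3000e-10
Step 3: Rc = 2.52e+04 ohms

2.52e+04


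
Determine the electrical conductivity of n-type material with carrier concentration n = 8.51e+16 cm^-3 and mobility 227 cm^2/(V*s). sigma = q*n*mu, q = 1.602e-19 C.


Step 1: sigma = q * n * mu
Step 2: sigma = 1.602e-19 * 8.51e+16 * 227
Step 3: sigma = 3.095e+00 S/cm

3.095e+00


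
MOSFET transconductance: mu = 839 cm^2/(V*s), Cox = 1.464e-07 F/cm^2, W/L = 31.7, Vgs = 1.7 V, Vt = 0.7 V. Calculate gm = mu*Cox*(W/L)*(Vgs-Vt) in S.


Step 1: Vov = Vgs - Vt = 1.7 - 0.7 = 1.0 V
Step 2: gm = mu * Cox * (W/L) * Vov
Step 3: gm = 839 * 1.464e-07 * 31.7 * 1.0 = 3.89e-03 S

3.89e-03


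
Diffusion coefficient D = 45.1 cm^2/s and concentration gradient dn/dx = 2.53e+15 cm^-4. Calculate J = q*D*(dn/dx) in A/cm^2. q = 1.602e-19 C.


Step 1: J = q * D * (dn/dx)
Step 2: J = 1.602e-19 * 45.1 * 2.53e+15
Step 3: J = 1.83e-02 A/cm^2

1.83e-02


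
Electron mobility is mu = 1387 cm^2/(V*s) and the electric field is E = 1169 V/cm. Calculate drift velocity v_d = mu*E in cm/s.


Step 1: v_d = mu * E
Step 2: v_d = 1387 * 1169 = 1621403
Step 3: v_d = 1.62e+06 cm/s

1.62e+06


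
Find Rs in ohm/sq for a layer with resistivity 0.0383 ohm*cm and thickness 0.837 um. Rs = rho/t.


Step 1: Convert thickness to cm: t = 0.837 um = 8.3700e-05 cm
Step 2: Rs = rho / t = 0.0383 / 8.3700e-05
Step 3: Rs = 457.6 ohm/sq

457.6


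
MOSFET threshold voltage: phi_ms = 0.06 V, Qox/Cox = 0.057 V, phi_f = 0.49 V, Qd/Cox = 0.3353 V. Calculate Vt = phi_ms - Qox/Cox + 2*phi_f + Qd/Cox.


Step 1: Vt = phi_ms - Qox/Cox + 2*phi_f + Qd/Cox
Step 2: Vt = 0.06 - 0.057 + 2*0.49 + 0.3353
Step 3: Vt = 0.06 - 0.057 + 0.98 + 0.3353
Step 4: Vt = 1.3183 V

1.3183


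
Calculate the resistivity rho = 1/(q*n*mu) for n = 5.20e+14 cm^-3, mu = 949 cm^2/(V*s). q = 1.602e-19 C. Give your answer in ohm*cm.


Step 1: sigma = q * n * mu = 1.602e-19 * 5.20e+14 * 949 = 7.90555e-02 S/cm
Step 2: rho = 1 / sigma = 1 / 7.90555e-02 = 12.65 ohm*cm

12.65


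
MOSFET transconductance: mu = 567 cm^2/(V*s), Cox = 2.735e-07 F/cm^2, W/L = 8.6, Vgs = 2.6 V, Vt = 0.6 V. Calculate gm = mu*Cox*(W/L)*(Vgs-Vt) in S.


Step 1: Vov = Vgs - Vt = 2.6 - 0.6 = 2.0 V
Step 2: gm = mu * Cox * (W/L) * Vov
Step 3: gm = 567 * 2.735e-07 * 8.6 * 2.0 = 2.67e-03 S

2.67e-03


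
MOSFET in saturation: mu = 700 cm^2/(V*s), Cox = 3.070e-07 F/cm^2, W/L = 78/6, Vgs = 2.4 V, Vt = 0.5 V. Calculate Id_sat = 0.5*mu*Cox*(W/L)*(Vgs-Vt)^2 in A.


Step 1: Overdrive voltage Vov = Vgs - Vt = 2.4 - 0.5 = 1.9 V
Step 2: W/L = 78/6 = 13
Step 3: Id = 0.5 * 700 * 3.070e-07 * 13 * 1.9^2
Step 4: Id = 5.04e-03 A

5.04e-03


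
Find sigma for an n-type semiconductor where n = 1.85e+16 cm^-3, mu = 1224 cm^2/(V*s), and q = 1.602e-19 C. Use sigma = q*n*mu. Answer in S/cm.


Step 1: sigma = q * n * mu
Step 2: sigma = 1.602e-19 * 1.85e+16 * 1224
Step 3: sigma = 3.628e+00 S/cm

3.628e+00


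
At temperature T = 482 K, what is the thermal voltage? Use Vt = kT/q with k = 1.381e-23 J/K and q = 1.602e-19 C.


Step 1: kT = 1.381e-23 * 482 = 6.65642e-21 J
Step 2: Vt = kT/q = 6.65642e-21 / 1.602e-19
Step 3: Vt = 0.04155 V

0.04155


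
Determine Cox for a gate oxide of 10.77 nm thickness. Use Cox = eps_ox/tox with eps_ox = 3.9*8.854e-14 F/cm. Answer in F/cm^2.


Step 1: eps_ox = 3.9 * 8.854e-14 = 3.45306e-13 F/cm
Step 2: tox in cm = 10.77 nm * 1e-7 = 1.0770e-06 cm
Step 3: Cox = 3.45306e-13 / 1.0770e-06 = 3.21e-07 F/cm^2

3.21e-07


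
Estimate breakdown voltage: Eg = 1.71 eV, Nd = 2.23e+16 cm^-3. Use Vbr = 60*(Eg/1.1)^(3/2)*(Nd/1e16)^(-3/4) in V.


Step 1: Eg/1.1 = 1.71/1.1 = 1.554545
Step 2: (Eg/1.1)^1.5 = 1.554545^1.5 = 1.938228
Step 3: (Nd/1e16)^(-0.75) = (2.23)^(-0.75) = 0.547988
Step 4: Vbr = 60 * 1.938228 * 0.547988 = 63.7 V

63.7


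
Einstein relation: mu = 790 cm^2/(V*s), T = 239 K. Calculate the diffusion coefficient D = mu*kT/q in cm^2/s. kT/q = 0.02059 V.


Step 1: D = mu * (kT/q)
Step 2: D = 790 * 0.02059
Step 3: D = 16.27 cm^2/s

16.27


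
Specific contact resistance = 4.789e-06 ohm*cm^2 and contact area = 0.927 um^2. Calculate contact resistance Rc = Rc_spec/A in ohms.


Step 1: Convert area to cm^2: 0.927 um^2 = 9.2700e-09 cm^2
Step 2: Rc = Rc_spec / A = 4.789e-06 / 9.2700e-09
Step 3: Rc = 5.17e+02 ohms

5.17e+02


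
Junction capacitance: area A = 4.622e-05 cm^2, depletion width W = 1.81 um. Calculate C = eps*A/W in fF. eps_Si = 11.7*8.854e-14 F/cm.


Step 1: eps_Si = 11.7 * 8.854e-14 = 1.035918e-12 F/cm
Step 2: W in cm = 1.81 * 1e-4 = 1.81e-04 cm
Step 3: C = 1.035918e-12 * 4.622e-05 / 1.81e-04 = 2.645311e-13 F
Step 4: C = 264.53 fF

264.53


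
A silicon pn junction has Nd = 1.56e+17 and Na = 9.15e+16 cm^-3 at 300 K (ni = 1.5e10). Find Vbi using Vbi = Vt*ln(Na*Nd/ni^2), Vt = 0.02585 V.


Step 1: Compute Na*Nd/ni^2 = 9.15e+16 * 1.56e+17 / (1.5e10)^2 = 6.3440e+13
Step 2: ln(6.3440e+13) = 31.7811
Step 3: Vbi = 0.02585 * 31.7811 = 0.822 V

0.822


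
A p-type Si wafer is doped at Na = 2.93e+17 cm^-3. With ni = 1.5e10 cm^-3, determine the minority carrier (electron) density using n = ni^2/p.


Step 1: Majority hole concentration p ≈ Na = 2.93e+17 cm^-3
Step 2: n = ni^2 / Na = (1.5e10)^2 / 2.93e+17
Step 3: n = 7.68e+02 cm^-3

7.68e+02


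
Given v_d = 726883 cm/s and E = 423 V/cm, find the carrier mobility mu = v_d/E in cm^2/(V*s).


Step 1: mu = v_d / E
Step 2: mu = 726883 / 423
Step 3: mu = 1718.4 cm^2/(V*s)

1718.4


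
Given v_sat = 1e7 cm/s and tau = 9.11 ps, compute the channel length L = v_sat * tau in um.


Step 1: tau in seconds = 9.11 ps * 1e-12 = 9.1100e-12 s
Step 2: L = v_sat * tau = 1e7 * 9.1100e-12 = 9.1100e-05 cm
Step 3: L in um = 9.1100e-05 * 1e4 = 0.911 um

0.911


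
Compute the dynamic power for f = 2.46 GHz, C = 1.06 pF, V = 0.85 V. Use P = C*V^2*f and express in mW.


Step 1: V^2 = 0.85^2 = 0.7225 V^2
Step 2: P = C*V^2*f = 1.06e-12 F * 0.7225 * 2.46e9 Hz
Step 3: P = 1.883991e-03 W
Step 4: P = 1.884 mW

1.884


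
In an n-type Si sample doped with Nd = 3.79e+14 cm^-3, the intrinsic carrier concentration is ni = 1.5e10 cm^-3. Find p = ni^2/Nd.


Step 1: Since Nd >> ni, n ≈ Nd = 3.79e+14 cm^-3
Step 2: p = ni^2 / n = (1.5e10)^2 / 3.79e+14
Step 3: p = 2.25e20 / 3.79e+14 = 5.94e+05 cm^-3

5.94e+05


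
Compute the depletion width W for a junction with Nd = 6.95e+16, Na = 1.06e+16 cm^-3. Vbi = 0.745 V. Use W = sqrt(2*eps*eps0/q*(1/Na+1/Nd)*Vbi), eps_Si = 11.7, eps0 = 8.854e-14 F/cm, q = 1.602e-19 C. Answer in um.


Step 1: 1/Na + 1/Nd = 1/1.06e+16 + 1/6.95e+16 = 1.08728e-16
Step 2: 2*eps*eps0/q = 2*11.7*8.854e-14/1.602e-19 = 1.293281e+07
Step 3: W^2 = 1.293281e+07 * 1.08728e-16 * 0.745 = 1.04759e-09
Step 4: W = sqrt(1.04759e-09) = 3.237e-05 cm = 0.3237 um

0.3237


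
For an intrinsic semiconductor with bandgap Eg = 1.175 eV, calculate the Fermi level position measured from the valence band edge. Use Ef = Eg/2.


Step 1: For an intrinsic semiconductor, the Fermi level sits at midgap.
Step 2: Ef = Eg / 2 = 1.175 / 2 = 0.5875 eV

0.5875


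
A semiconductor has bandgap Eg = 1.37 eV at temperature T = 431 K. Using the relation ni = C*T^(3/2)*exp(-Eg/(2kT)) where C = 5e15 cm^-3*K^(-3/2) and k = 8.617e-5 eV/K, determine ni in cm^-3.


Step 1: Compute kT = 8.617e-5 * 431 = 0.03713927 eV
Step 2: Exponent = -Eg/(2kT) = -1.37/(2*0.03713927) = -18.44409
Step 3: T^(3/2) = 431^1.5 = 8947.79
Step 4: ni = 5e15 * 8947.79 * exp(-18.44409) = 4.37e+11 cm^-3

4.37e+11


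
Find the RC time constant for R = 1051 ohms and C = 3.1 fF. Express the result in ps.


Step 1: tau = R * C
Step 2: tau = 1051 * 3.1 fF = 1051 * 3.1e-15 F
Step 3: tau = 3.2581e-12 s = 3.2581 ps

3.2581


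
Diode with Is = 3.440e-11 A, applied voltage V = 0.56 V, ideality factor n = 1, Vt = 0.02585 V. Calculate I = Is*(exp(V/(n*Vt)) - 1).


Step 1: V/(n*Vt) = 0.56/(1*0.02585) = 21.6634
Step 2: exp(21.6634) = 2.5603e+09
Step 3: I = 3.440e-11 * (2.5603e+09 - 1) = 8.81e-02 A

8.81e-02


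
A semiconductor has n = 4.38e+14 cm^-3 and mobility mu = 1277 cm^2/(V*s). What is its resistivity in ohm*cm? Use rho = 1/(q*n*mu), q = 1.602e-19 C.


Step 1: sigma = q * n * mu = 1.602e-19 * 4.38e+14 * 1277 = 8.96040e-02 S/cm
Step 2: rho = 1 / sigma = 1 / 8.96040e-02 = 11.16 ohm*cm

11.16


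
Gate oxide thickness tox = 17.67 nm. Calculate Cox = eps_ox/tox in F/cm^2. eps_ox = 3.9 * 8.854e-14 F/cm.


Step 1: eps_ox = 3.9 * 8.854e-14 = 3.45306e-13 F/cm
Step 2: tox in cm = 17.67 nm * 1e-7 = 1.7670e-06 cm
Step 3: Cox = 3.45306e-13 / 1.7670e-06 = 1.95e-07 F/cm^2

1.95e-07


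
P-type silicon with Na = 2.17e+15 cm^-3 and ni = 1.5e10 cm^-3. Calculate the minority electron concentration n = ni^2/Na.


Step 1: Majority hole concentration p ≈ Na = 2.17e+15 cm^-3
Step 2: n = ni^2 / Na = (1.5e10)^2 / 2.17e+15
Step 3: n = 1.04e+05 cm^-3

1.04e+05


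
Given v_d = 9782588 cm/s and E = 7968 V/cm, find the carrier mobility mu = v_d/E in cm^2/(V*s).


Step 1: mu = v_d / E
Step 2: mu = 9782588 / 7968
Step 3: mu = 1227.73 cm^2/(V*s)

1227.73


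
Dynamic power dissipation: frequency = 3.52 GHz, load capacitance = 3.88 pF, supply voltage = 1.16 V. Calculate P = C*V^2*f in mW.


Step 1: V^2 = 1.16^2 = 1.3456 V^2
Step 2: P = C*V^2*f = 3.88e-12 F * 1.3456 * 3.52e9 Hz
Step 3: P = 1.837766656e-02 W
Step 4: P = 18.378 mW

18.378


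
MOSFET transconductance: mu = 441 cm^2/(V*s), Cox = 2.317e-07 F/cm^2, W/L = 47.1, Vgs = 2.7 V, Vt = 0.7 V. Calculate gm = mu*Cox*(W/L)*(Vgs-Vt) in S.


Step 1: Vov = Vgs - Vt = 2.7 - 0.7 = 2.0 V
Step 2: gm = mu * Cox * (W/L) * Vov
Step 3: gm = 441 * 2.317e-07 * 47.1 * 2.0 = 9.63e-03 S

9.63e-03


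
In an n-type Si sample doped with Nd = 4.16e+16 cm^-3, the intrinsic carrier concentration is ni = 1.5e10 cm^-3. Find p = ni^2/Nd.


Step 1: Since Nd >> ni, n ≈ Nd = 4.16e+16 cm^-3
Step 2: p = ni^2 / n = (1.5e10)^2 / 4.16e+16
Step 3: p = 2.25e20 / 4.16e+16 = 5.41e+03 cm^-3

5.41e+03


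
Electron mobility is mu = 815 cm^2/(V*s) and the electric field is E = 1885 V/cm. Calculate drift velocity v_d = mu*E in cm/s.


Step 1: v_d = mu * E
Step 2: v_d = 815 * 1885 = 1536275
Step 3: v_d = 1.54e+06 cm/s

1.54e+06


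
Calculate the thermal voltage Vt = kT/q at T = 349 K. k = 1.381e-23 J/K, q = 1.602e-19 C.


Step 1: kT = 1.381e-23 * 349 = 4.81969e-21 J
Step 2: Vt = kT/q = 4.81969e-21 / 1.602e-19
Step 3: Vt = 0.03009 V

0.03009
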